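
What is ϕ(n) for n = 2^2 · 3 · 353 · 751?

φ(2^2) = 2^2 − 2^1 = 4 − 2 = 2.
φ(3) = 3 − 1 = 2.
φ(353) = 353 − 1 = 352.
φ(751) = 751 − 1 = 750.
φ(3181236) = 2 × 2 × 352 × 750 = 1056000.

1056000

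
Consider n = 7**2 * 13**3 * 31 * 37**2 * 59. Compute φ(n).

197410711680

φ(7^2) = 7^2 − 7^1 = 49 − 7 = 42.
φ(13^3) = 13^3 − 13^2 = 2197 − 169 = 2028.
φ(31) = 31 − 1 = 30.
φ(37^2) = 37^1·(37−1) = 37·36 = 1332.
φ(59) = 59 − 1 = 58.
φ(269552454353) = 42 × 2028 × 30 × 1332 × 58 = 197410711680.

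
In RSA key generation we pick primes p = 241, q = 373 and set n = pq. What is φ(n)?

For distinct primes, φ(pq) = (p−1)(q−1) = 240 × 372 = 89280.

89280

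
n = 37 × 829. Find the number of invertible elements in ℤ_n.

29808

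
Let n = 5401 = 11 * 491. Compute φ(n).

φ(5401) = 5401 · (1 − 1/11) · (1 − 1/491)
       = 5401 · 4900/5401 = 4900.

4900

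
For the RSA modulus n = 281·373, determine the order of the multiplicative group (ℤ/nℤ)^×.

104160

For distinct primes, φ(pq) = (p−1)(q−1) = 280 × 372 = 104160.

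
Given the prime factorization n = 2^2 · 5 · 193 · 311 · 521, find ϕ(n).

247603200

φ(625439660) = 625439660 · (1 − 1/2) · (1 − 1/5) · (1 − 1/193) · (1 − 1/311) · (1 − 1/521)
       = 625439660 · 123801600/312719830 = 247603200.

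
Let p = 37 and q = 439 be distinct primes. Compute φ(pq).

15768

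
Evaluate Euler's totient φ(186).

Factor 186: 186 = 2 * 3 * 31.
φ(2) = 2 − 1 = 1.
φ(3) = 3 − 1 = 2.
φ(31) = 31 − 1 = 30.
φ(186) = 1 × 2 × 30 = 60.

60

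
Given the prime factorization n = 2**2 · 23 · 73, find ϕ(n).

3168

φ(2^2) = 2^2 − 2^1 = 4 − 2 = 2.
φ(23) = 23 − 1 = 22.
φ(73) = 73 − 1 = 72.
φ(6716) = 2 × 22 × 72 = 3168.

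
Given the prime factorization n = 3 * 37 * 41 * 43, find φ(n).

φ(195693) = 195693 · (1 − 1/3) · (1 − 1/37) · (1 − 1/41) · (1 − 1/43)
       = 195693 · 120960/195693 = 120960.

120960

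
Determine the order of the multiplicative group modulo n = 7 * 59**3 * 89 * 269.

28569374592

φ(7) = 7 − 1 = 6.
φ(59^3) = 59^3 − 59^2 = 205379 − 3481 = 201898.
φ(89) = 89 − 1 = 88.
φ(269) = 269 − 1 = 268.
Since φ is multiplicative, φ(34418850473) = 6 · 201898 · 88 · 268 = 28569374592.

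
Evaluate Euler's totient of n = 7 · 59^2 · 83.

φ(7) = 7 − 1 = 6.
φ(59^2) = 59^2 − 59^1 = 3481 − 59 = 3422.
φ(83) = 83 − 1 = 82.
φ(2022461) = 6 × 3422 × 82 = 1683624.

1683624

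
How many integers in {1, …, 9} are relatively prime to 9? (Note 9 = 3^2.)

6

φ(3^2) = 3^1·(3−1) = 3·2 = 6.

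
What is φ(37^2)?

1332

φ(37^2) = 37^2 − 37^1 = 1369 − 37 = 1332.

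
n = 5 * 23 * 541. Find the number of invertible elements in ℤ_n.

47520

φ(62215) = 62215 · (1 − 1/5) · (1 − 1/23) · (1 − 1/541)
       = 62215 · 47520/62215 = 47520.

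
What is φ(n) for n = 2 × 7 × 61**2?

φ(2) = 2 − 1 = 1.
φ(7) = 7 − 1 = 6.
φ(61^2) = 61^1·(61−1) = 61·60 = 3660.
φ(52094) = 1 × 6 × 3660 = 21960.

21960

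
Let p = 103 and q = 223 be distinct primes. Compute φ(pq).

φ(n) = (p − 1)(q − 1) = (103−1)(223−1) = 102·222 = 22644.

22644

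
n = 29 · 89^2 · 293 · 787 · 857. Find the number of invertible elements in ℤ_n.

φ(29) = 29 − 1 = 28.
φ(89^2) = 89^2 − 89^1 = 7921 − 89 = 7832.
φ(293) = 293 − 1 = 292.
φ(787) = 787 − 1 = 786.
φ(857) = 857 − 1 = 856.
φ(45394285612283) = 28 × 7832 × 292 × 786 × 856 = 43083390400512.

43083390400512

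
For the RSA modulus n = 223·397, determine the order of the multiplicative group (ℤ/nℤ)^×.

For distinct primes, φ(pq) = (p−1)(q−1) = 222 × 396 = 87912.

87912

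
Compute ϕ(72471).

Factor 72471: 72471 = 3 × 7^2 × 17 × 29.
φ(3) = 3 − 1 = 2.
φ(7^2) = 7^1·(7−1) = 7·6 = 42.
φ(17) = 17 − 1 = 16.
φ(29) = 29 − 1 = 28.
φ(72471) = 2 × 42 × 16 × 28 = 37632.

37632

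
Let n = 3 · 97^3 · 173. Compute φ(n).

310722816

φ(473677287) = 473677287 · (1 − 1/3) · (1 − 1/97) · (1 − 1/173)
       = 473677287 · 33024/50343 = 310722816.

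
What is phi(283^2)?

φ(80089) = 80089 · (1 − 1/283)
       = 80089 · 282/283 = 79806.

79806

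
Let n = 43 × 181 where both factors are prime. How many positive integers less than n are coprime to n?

φ(7783) = 7783 · (1 − 1/43) · (1 − 1/181)
       = 7783 · 7560/7783 = 7560.

7560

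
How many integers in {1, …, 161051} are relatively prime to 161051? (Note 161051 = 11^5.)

146410

φ(161051) = 161051 · (1 − 1/11)
       = 161051 · 10/11 = 146410.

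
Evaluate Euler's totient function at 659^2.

433622

φ(434281) = 434281 · (1 − 1/659)
       = 434281 · 658/659 = 433622.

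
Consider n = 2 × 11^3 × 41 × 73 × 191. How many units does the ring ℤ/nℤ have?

662112000

φ(1521766906) = 1521766906 · (1 − 1/2) · (1 − 1/11) · (1 − 1/41) · (1 − 1/73) · (1 − 1/191)
       = 1521766906 · 5472000/12576586 = 662112000.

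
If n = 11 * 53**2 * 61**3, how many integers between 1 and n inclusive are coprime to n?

6153045600

φ(7013485919) = 7013485919 · (1 − 1/11) · (1 − 1/53) · (1 − 1/61)
       = 7013485919 · 31200/35563 = 6153045600.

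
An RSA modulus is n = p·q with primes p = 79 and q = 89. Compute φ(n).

6864

φ(n) = (p − 1)(q − 1) = (79−1)(89−1) = 78·88 = 6864.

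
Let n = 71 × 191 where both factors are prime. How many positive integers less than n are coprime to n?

φ(71) = 71 − 1 = 70.
φ(191) = 191 − 1 = 190.
Since φ is multiplicative, φ(13561) = 70 · 190 = 13300.

13300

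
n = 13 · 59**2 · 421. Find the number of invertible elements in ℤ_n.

17246880

φ(19051513) = 19051513 · (1 − 1/13) · (1 − 1/59) · (1 − 1/421)
       = 19051513 · 292320/322907 = 17246880.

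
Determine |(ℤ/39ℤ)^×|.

Prime factorization: 39 = 3 * 13.
φ(39) = 39 · (1 − 1/3) · (1 − 1/13)
       = 39 · 24/39 = 24.

24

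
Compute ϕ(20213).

First factor: 20213 = 17 · 29 · 41.
φ(17) = 17 − 1 = 16.
φ(29) = 29 − 1 = 28.
φ(41) = 41 − 1 = 40.
Since φ is multiplicative, φ(20213) = 16 · 28 · 40 = 17920.

17920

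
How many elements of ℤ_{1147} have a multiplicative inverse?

Prime factorization: 1147 = 31 × 37.
φ(1147) = 1147 · (1 − 1/31) · (1 − 1/37)
       = 1147 · 1080/1147 = 1080.

1080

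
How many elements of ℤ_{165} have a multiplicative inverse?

80

First factor: 165 = 3 · 5 · 11.
φ(165) = 165 · (1 − 1/3) · (1 − 1/5) · (1 − 1/11)
       = 165 · 80/165 = 80.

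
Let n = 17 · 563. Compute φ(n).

8992

φ(17) = 17 − 1 = 16.
φ(563) = 563 − 1 = 562.
Since φ is multiplicative, φ(9571) = 16 · 562 = 8992.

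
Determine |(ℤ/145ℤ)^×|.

112

First factor: 145 = 5 · 29.
φ(145) = 145 · (1 − 1/5) · (1 − 1/29)
       = 145 · 112/145 = 112.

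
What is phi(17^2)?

φ(17^2) = 17^1·(17−1) = 17·16 = 272.

272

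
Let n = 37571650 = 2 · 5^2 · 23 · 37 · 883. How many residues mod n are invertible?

13970880

φ(2) = 2 − 1 = 1.
φ(5^2) = 5^2 − 5^1 = 25 − 5 = 20.
φ(23) = 23 − 1 = 22.
φ(37) = 37 − 1 = 36.
φ(883) = 883 − 1 = 882.
φ(37571650) = 1 × 20 × 22 × 36 × 882 = 13970880.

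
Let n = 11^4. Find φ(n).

13310

φ(14641) = 14641 · (1 − 1/11)
       = 14641 · 10/11 = 13310.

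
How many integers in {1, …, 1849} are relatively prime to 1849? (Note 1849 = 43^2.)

φ(43^2) = 43^2 − 43^1 = 1849 − 43 = 1806.

1806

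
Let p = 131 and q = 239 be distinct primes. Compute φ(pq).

φ(pq) = (p−1)(q−1) = 130 · 238 = 30940.

30940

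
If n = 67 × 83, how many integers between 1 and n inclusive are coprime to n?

5412

φ(5561) = 5561 · (1 − 1/67) · (1 − 1/83)
       = 5561 · 5412/5561 = 5412.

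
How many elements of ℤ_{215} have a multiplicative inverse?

215 = 5 × 43.
φ(5) = 5 − 1 = 4.
φ(43) = 43 − 1 = 42.
Since φ is multiplicative, φ(215) = 4 · 42 = 168.

168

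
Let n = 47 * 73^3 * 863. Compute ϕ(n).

15213996576

φ(47) = 47 − 1 = 46.
φ(73^3) = 73^2·(73−1) = 5329·72 = 383688.
φ(863) = 863 − 1 = 862.
Multiply: 46 · 383688 · 862 = 15213996576.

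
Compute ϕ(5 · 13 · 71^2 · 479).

φ(5) = 5 − 1 = 4.
φ(13) = 13 − 1 = 12.
φ(71^2) = 71^1·(71−1) = 71·70 = 4970.
φ(479) = 479 − 1 = 478.
Since φ is multiplicative, φ(156951535) = 4 · 12 · 4970 · 478 = 114031680.

114031680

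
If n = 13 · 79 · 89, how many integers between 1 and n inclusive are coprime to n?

82368

φ(13) = 13 − 1 = 12.
φ(79) = 79 − 1 = 78.
φ(89) = 89 − 1 = 88.
Multiply: 12 · 78 · 88 = 82368.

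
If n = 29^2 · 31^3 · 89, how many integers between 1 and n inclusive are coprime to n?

2060076480

φ(29^2) = 29^1·(29−1) = 29·28 = 812.
φ(31^3) = 31^3 − 31^2 = 29791 − 961 = 28830.
φ(89) = 89 − 1 = 88.
Multiply: 812 · 28830 · 88 = 2060076480.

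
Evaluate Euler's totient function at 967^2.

934122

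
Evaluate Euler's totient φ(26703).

16632

First factor: 26703 = 3^3 · 23 · 43.
φ(26703) = 26703 · (1 − 1/3) · (1 − 1/23) · (1 − 1/43)
       = 26703 · 1848/2967 = 16632.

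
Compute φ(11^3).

φ(1331) = 1331 · (1 − 1/11)
       = 1331 · 10/11 = 1210.

1210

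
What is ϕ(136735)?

98560

Factor 136735: 136735 = 5 * 23 * 29 * 41.
φ(136735) = 136735 · (1 − 1/5) · (1 − 1/23) · (1 − 1/29) · (1 − 1/41)
       = 136735 · 98560/136735 = 98560.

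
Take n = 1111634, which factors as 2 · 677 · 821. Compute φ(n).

554320

φ(2) = 2 − 1 = 1.
φ(677) = 677 − 1 = 676.
φ(821) = 821 − 1 = 820.
Since φ is multiplicative, φ(1111634) = 1 · 676 · 820 = 554320.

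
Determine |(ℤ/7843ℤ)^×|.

First factor: 7843 = 11 * 23 * 31.
φ(7843) = 7843 · (1 − 1/11) · (1 − 1/23) · (1 − 1/31)
       = 7843 · 6600/7843 = 6600.

6600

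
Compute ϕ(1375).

1000

First factor: 1375 = 5^3 * 11.
φ(1375) = 1375 · (1 − 1/5) · (1 − 1/11)
       = 1375 · 40/55 = 1000.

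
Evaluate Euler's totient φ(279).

180

First factor: 279 = 3^2 · 31.
φ(3^2) = 3^1·(3−1) = 3·2 = 6.
φ(31) = 31 − 1 = 30.
φ(279) = 6 × 30 = 180.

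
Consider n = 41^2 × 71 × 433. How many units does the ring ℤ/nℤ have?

49593600

φ(41^2) = 41^2 − 41^1 = 1681 − 41 = 1640.
φ(71) = 71 − 1 = 70.
φ(433) = 433 − 1 = 432.
Multiply: 1640 · 70 · 432 = 49593600.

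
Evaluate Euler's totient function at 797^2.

634412

φ(635209) = 635209 · (1 − 1/797)
       = 635209 · 796/797 = 634412.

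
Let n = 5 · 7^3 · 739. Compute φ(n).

867888

φ(5) = 5 − 1 = 4.
φ(7^3) = 7^3 − 7^2 = 343 − 49 = 294.
φ(739) = 739 − 1 = 738.
φ(1267385) = 4 × 294 × 738 = 867888.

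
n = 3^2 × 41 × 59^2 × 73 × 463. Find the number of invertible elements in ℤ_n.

27319057920

φ(43414443711) = 43414443711 · (1 − 1/3) · (1 − 1/41) · (1 − 1/59) · (1 − 1/73) · (1 − 1/463)
       = 43414443711 · 154344960/245279343 = 27319057920.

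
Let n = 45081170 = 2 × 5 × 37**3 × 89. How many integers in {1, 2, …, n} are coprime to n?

17347968

φ(2) = 2 − 1 = 1.
φ(5) = 5 − 1 = 4.
φ(37^3) = 37^2·(37−1) = 1369·36 = 49284.
φ(89) = 89 − 1 = 88.
Multiply: 1 · 4 · 49284 · 88 = 17347968.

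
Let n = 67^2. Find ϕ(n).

φ(4489) = 4489 · (1 − 1/67)
       = 4489 · 66/67 = 4422.

4422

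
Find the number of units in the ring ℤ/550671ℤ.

316800

First factor: 550671 = 3 × 11^2 × 37 × 41.
φ(550671) = 550671 · (1 − 1/3) · (1 − 1/11) · (1 − 1/37) · (1 − 1/41)
       = 550671 · 28800/50061 = 316800.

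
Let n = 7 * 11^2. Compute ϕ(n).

660

φ(7) = 7 − 1 = 6.
φ(11^2) = 11^1·(11−1) = 11·10 = 110.
Since φ is multiplicative, φ(847) = 6 · 110 = 660.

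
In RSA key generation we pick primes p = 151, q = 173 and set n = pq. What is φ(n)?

φ(151) = 151 − 1 = 150.
φ(173) = 173 − 1 = 172.
Multiply: 150 · 172 = 25800.

25800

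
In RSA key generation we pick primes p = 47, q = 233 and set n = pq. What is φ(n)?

10672

φ(n) = (p − 1)(q − 1) = (47−1)(233−1) = 46·232 = 10672.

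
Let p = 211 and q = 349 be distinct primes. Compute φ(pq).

73080

φ(73639) = 73639 · (1 − 1/211) · (1 − 1/349)
       = 73639 · 73080/73639 = 73080.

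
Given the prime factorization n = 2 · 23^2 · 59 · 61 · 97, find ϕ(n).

169044480

φ(2) = 2 − 1 = 1.
φ(23^2) = 23^2 − 23^1 = 529 − 23 = 506.
φ(59) = 59 − 1 = 58.
φ(61) = 61 − 1 = 60.
φ(97) = 97 − 1 = 96.
φ(369350974) = 1 × 506 × 58 × 60 × 96 = 169044480.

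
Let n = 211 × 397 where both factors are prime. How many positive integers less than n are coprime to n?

83160

φ(n) = (p − 1)(q − 1) = (211−1)(397−1) = 210·396 = 83160.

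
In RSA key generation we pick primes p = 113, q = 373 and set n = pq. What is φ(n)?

φ(42149) = 42149 · (1 − 1/113) · (1 − 1/373)
       = 42149 · 41664/42149 = 41664.

41664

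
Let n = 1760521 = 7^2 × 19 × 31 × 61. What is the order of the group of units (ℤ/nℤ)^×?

1360800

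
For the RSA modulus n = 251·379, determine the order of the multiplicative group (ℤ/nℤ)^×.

φ(pq) = (p−1)(q−1) = 250 · 378 = 94500.

94500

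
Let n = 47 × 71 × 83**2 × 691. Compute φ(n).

15121570800

φ(15885117763) = 15885117763 · (1 − 1/47) · (1 − 1/71) · (1 − 1/83) · (1 − 1/691)
       = 15885117763 · 182187600/191386961 = 15121570800.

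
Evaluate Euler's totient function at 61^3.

223260

φ(61^3) = 61^2·(61−1) = 3721·60 = 223260.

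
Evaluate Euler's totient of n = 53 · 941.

48880

φ(53) = 53 − 1 = 52.
φ(941) = 941 − 1 = 940.
Multiply: 52 · 940 = 48880.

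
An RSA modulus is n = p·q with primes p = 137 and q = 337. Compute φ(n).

45696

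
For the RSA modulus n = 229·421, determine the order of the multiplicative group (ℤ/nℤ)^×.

95760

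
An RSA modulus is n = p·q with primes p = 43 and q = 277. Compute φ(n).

11592

φ(43) = 43 − 1 = 42.
φ(277) = 277 − 1 = 276.
Multiply: 42 · 276 = 11592.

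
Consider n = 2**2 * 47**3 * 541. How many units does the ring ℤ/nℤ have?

109743120

φ(2^2) = 2^2 − 2^1 = 4 − 2 = 2.
φ(47^3) = 47^3 − 47^2 = 103823 − 2209 = 101614.
φ(541) = 541 − 1 = 540.
φ(224672972) = 2 × 101614 × 540 = 109743120.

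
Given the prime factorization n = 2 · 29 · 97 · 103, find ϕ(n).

274176

φ(579478) = 579478 · (1 − 1/2) · (1 − 1/29) · (1 − 1/97) · (1 − 1/103)
       = 579478 · 274176/579478 = 274176.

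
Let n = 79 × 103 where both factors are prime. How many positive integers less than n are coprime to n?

φ(n) = (p − 1)(q − 1) = (79−1)(103−1) = 78·102 = 7956.

7956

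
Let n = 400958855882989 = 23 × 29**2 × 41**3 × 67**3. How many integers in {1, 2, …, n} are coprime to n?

φ(23) = 23 − 1 = 22.
φ(29^2) = 29^1·(29−1) = 29·28 = 812.
φ(41^3) = 41^3 − 41^2 = 68921 − 1681 = 67240.
φ(67^3) = 67^2·(67−1) = 4489·66 = 296274.
φ(400958855882989) = 22 × 812 × 67240 × 296274 = 355877028608640.

355877028608640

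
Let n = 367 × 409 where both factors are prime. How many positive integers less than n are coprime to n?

φ(pq) = (p−1)(q−1) = 366 · 408 = 149328.

149328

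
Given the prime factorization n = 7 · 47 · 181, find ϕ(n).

49680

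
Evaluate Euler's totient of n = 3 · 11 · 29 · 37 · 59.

φ(2089131) = 2089131 · (1 − 1/3) · (1 − 1/11) · (1 − 1/29) · (1 − 1/37) · (1 − 1/59)
       = 2089131 · 1169280/2089131 = 1169280.

1169280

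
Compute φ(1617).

840

1617 = 3 * 7**2 * 11.
φ(1617) = 1617 · (1 − 1/3) · (1 − 1/7) · (1 − 1/11)
       = 1617 · 120/231 = 840.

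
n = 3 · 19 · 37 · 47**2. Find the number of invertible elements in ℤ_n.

φ(4658781) = 4658781 · (1 − 1/3) · (1 − 1/19) · (1 − 1/37) · (1 − 1/47)
       = 4658781 · 59616/99123 = 2801952.

2801952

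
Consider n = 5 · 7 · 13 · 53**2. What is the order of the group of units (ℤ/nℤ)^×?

φ(1278095) = 1278095 · (1 − 1/5) · (1 − 1/7) · (1 − 1/13) · (1 − 1/53)
       = 1278095 · 14976/24115 = 793728.

793728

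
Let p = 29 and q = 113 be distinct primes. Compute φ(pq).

3136

φ(pq) = (p−1)(q−1) = 28 · 112 = 3136.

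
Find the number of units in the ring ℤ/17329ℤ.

15120

First factor: 17329 = 13 · 31 · 43.
φ(17329) = 17329 · (1 − 1/13) · (1 − 1/31) · (1 − 1/43)
       = 17329 · 15120/17329 = 15120.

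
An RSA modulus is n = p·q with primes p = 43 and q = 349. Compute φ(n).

φ(15007) = 15007 · (1 − 1/43) · (1 − 1/349)
       = 15007 · 14616/15007 = 14616.

14616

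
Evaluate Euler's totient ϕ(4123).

4123 = 7 * 19 * 31.
φ(7) = 7 − 1 = 6.
φ(19) = 19 − 1 = 18.
φ(31) = 31 − 1 = 30.
Since φ is multiplicative, φ(4123) = 6 · 18 · 30 = 3240.

3240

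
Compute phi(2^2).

2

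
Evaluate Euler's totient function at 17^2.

272

φ(289) = 289 · (1 − 1/17)
       = 289 · 16/17 = 272.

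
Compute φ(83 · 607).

φ(83) = 83 − 1 = 82.
φ(607) = 607 − 1 = 606.
φ(50381) = 82 × 606 = 49692.

49692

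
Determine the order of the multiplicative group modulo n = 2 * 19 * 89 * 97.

152064

φ(2) = 2 − 1 = 1.
φ(19) = 19 − 1 = 18.
φ(89) = 89 − 1 = 88.
φ(97) = 97 − 1 = 96.
Since φ is multiplicative, φ(328054) = 1 · 18 · 88 · 96 = 152064.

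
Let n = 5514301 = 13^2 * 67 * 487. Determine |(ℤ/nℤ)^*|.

5003856

φ(5514301) = 5514301 · (1 − 1/13) · (1 − 1/67) · (1 − 1/487)
       = 5514301 · 384912/424177 = 5003856.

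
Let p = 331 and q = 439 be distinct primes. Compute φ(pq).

144540

φ(pq) = (p−1)(q−1) = 330 · 438 = 144540.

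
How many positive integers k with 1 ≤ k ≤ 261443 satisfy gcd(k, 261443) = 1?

194688

Prime factorization: 261443 = 7 · 13^3 · 17.
φ(261443) = 261443 · (1 − 1/7) · (1 − 1/13) · (1 − 1/17)
       = 261443 · 1152/1547 = 194688.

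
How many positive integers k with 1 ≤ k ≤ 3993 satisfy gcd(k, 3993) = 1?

2420

First factor: 3993 = 3 × 11^3.
φ(3993) = 3993 · (1 − 1/3) · (1 − 1/11)
       = 3993 · 20/33 = 2420.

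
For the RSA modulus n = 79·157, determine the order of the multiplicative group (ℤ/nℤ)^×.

12168

φ(79) = 79 − 1 = 78.
φ(157) = 157 − 1 = 156.
Multiply: 78 · 156 = 12168.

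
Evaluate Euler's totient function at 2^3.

4

φ(8) = 8 · (1 − 1/2)
       = 8 · 1/2 = 4.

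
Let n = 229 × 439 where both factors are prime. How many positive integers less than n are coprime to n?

φ(pq) = (p−1)(q−1) = 228 · 438 = 99864.

99864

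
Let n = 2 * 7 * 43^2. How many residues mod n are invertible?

10836

φ(2) = 2 − 1 = 1.
φ(7) = 7 − 1 = 6.
φ(43^2) = 43^2 − 43^1 = 1849 − 43 = 1806.
φ(25886) = 1 × 6 × 1806 = 10836.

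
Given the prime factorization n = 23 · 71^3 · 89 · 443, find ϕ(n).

φ(324561210931) = 324561210931 · (1 − 1/23) · (1 − 1/71) · (1 − 1/89) · (1 − 1/443)
       = 324561210931 · 59899840/64384291 = 301955093440.

301955093440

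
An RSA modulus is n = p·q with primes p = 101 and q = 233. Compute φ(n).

φ(pq) = (p−1)(q−1) = 100 · 232 = 23200.

23200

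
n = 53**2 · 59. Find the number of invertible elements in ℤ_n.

159848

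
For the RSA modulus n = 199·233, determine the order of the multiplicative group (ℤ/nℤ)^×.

φ(199) = 199 − 1 = 198.
φ(233) = 233 − 1 = 232.
Since φ is multiplicative, φ(46367) = 198 · 232 = 45936.

45936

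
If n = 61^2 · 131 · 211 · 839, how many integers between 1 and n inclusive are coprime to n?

φ(86292963079) = 86292963079 · (1 − 1/61) · (1 − 1/131) · (1 − 1/211) · (1 − 1/839)
       = 86292963079 · 1372644000/1414638739 = 83731284000.

83731284000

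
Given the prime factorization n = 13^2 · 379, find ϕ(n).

58968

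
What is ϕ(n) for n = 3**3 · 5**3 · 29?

φ(3^3) = 3^2·(3−1) = 9·2 = 18.
φ(5^3) = 5^2·(5−1) = 25·4 = 100.
φ(29) = 29 − 1 = 28.
Since φ is multiplicative, φ(97875) = 18 · 100 · 28 = 50400.

50400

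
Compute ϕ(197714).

83160

First factor: 197714 = 2 × 11^2 × 19 × 43.
φ(197714) = 197714 · (1 − 1/2) · (1 − 1/11) · (1 − 1/19) · (1 − 1/43)
       = 197714 · 7560/17974 = 83160.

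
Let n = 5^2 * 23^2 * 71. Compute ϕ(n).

φ(5^2) = 5^1·(5−1) = 5·4 = 20.
φ(23^2) = 23^1·(23−1) = 23·22 = 506.
φ(71) = 71 − 1 = 70.
Multiply: 20 · 506 · 70 = 708400.

708400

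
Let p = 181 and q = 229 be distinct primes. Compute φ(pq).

41040

φ(n) = (p − 1)(q − 1) = (181−1)(229−1) = 180·228 = 41040.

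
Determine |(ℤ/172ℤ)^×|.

Prime factorization: 172 = 2^2 × 43.
φ(2^2) = 2^2 − 2^1 = 4 − 2 = 2.
φ(43) = 43 − 1 = 42.
Multiply: 2 · 42 = 84.

84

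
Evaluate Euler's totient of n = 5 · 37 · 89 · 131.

1647360

φ(2156915) = 2156915 · (1 − 1/5) · (1 − 1/37) · (1 − 1/89) · (1 − 1/131)
       = 2156915 · 1647360/2156915 = 1647360.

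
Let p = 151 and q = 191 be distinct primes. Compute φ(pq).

φ(n) = (p − 1)(q − 1) = (151−1)(191−1) = 150·190 = 28500.

28500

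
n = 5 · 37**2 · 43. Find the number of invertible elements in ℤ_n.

φ(5) = 5 − 1 = 4.
φ(37^2) = 37^1·(37−1) = 37·36 = 1332.
φ(43) = 43 − 1 = 42.
Multiply: 4 · 1332 · 42 = 223776.

223776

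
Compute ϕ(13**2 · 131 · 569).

11519040

φ(12597091) = 12597091 · (1 − 1/13) · (1 − 1/131) · (1 − 1/569)
       = 12597091 · 886080/969007 = 11519040.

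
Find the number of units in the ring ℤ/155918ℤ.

63504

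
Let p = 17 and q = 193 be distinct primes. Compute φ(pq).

3072

φ(17) = 17 − 1 = 16.
φ(193) = 193 − 1 = 192.
Multiply: 16 · 192 = 3072.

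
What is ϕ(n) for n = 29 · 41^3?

φ(29) = 29 − 1 = 28.
φ(41^3) = 41^3 − 41^2 = 68921 − 1681 = 67240.
Multiply: 28 · 67240 = 1882720.

1882720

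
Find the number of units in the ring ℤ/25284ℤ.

7056

Factor 25284: 25284 = 2^2 × 3 × 7^2 × 43.
φ(2^2) = 2^1·(2−1) = 2·1 = 2.
φ(3) = 3 − 1 = 2.
φ(7^2) = 7^2 − 7^1 = 49 − 7 = 42.
φ(43) = 43 − 1 = 42.
Multiply: 2 · 2 · 42 · 42 = 7056.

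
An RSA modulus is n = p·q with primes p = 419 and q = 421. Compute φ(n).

175560

φ(419) = 419 − 1 = 418.
φ(421) = 421 − 1 = 420.
Since φ is multiplicative, φ(176399) = 418 · 420 = 175560.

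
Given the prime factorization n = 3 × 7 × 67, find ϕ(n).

φ(3) = 3 − 1 = 2.
φ(7) = 7 − 1 = 6.
φ(67) = 67 − 1 = 66.
Multiply: 2 · 6 · 66 = 792.

792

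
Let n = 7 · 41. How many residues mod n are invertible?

φ(7) = 7 − 1 = 6.
φ(41) = 41 − 1 = 40.
Multiply: 6 · 40 = 240.

240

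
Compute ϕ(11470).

11470 = 2 * 5 * 31 * 37.
φ(11470) = 11470 · (1 − 1/2) · (1 − 1/5) · (1 − 1/31) · (1 − 1/37)
       = 11470 · 4320/11470 = 4320.

4320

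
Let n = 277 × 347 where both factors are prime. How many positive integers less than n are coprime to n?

For distinct primes, φ(pq) = (p−1)(q−1) = 276 × 346 = 95496.

95496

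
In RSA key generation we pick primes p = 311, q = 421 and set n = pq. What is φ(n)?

130200

φ(n) = (p − 1)(q − 1) = (311−1)(421−1) = 310·420 = 130200.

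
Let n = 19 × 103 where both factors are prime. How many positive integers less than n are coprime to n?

For distinct primes, φ(pq) = (p−1)(q−1) = 18 × 102 = 1836.

1836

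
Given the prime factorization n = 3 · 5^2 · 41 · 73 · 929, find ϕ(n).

106905600

φ(3) = 3 − 1 = 2.
φ(5^2) = 5^1·(5−1) = 5·4 = 20.
φ(41) = 41 − 1 = 40.
φ(73) = 73 − 1 = 72.
φ(929) = 929 − 1 = 928.
Multiply: 2 · 20 · 40 · 72 · 928 = 106905600.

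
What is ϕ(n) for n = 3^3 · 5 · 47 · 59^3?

668686176

φ(1303129755) = 1303129755 · (1 − 1/3) · (1 − 1/5) · (1 − 1/47) · (1 − 1/59)
       = 1303129755 · 21344/41595 = 668686176.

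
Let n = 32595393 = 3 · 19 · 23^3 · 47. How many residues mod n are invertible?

19272528

φ(3) = 3 − 1 = 2.
φ(19) = 19 − 1 = 18.
φ(23^3) = 23^2·(23−1) = 529·22 = 11638.
φ(47) = 47 − 1 = 46.
φ(32595393) = 2 × 18 × 11638 × 46 = 19272528.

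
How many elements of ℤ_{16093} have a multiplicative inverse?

Prime factorization: 16093 = 7 · 11^2 · 19.
φ(7) = 7 − 1 = 6.
φ(11^2) = 11^1·(11−1) = 11·10 = 110.
φ(19) = 19 − 1 = 18.
φ(16093) = 6 × 110 × 18 = 11880.

11880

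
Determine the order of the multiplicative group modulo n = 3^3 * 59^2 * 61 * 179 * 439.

288136232640

φ(3^3) = 3^3 − 3^2 = 27 − 9 = 18.
φ(59^2) = 59^2 − 59^1 = 3481 − 59 = 3422.
φ(61) = 61 − 1 = 60.
φ(179) = 179 − 1 = 178.
φ(439) = 439 − 1 = 438.
Multiply: 18 · 3422 · 60 · 178 · 438 = 288136232640.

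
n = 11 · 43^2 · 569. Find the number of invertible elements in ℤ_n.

φ(11) = 11 − 1 = 10.
φ(43^2) = 43^2 − 43^1 = 1849 − 43 = 1806.
φ(569) = 569 − 1 = 568.
Multiply: 10 · 1806 · 568 = 10258080.

10258080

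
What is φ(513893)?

435456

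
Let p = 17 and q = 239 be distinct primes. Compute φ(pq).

3808

φ(17) = 17 − 1 = 16.
φ(239) = 239 − 1 = 238.
Since φ is multiplicative, φ(4063) = 16 · 238 = 3808.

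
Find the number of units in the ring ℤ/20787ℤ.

12480

Prime factorization: 20787 = 3 · 13^2 · 41.
φ(20787) = 20787 · (1 − 1/3) · (1 − 1/13) · (1 − 1/41)
       = 20787 · 960/1599 = 12480.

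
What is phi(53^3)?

φ(148877) = 148877 · (1 − 1/53)
       = 148877 · 52/53 = 146068.

146068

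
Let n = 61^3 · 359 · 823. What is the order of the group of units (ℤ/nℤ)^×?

65700059760

φ(61^3) = 61^2·(61−1) = 3721·60 = 223260.
φ(359) = 359 − 1 = 358.
φ(823) = 823 − 1 = 822.
Since φ is multiplicative, φ(67063125317) = 223260 · 358 · 822 = 65700059760.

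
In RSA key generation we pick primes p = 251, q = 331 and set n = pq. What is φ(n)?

82500

φ(251) = 251 − 1 = 250.
φ(331) = 331 − 1 = 330.
φ(83081) = 250 × 330 = 82500.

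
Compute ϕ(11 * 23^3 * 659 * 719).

φ(11) = 11 − 1 = 10.
φ(23^3) = 23^3 − 23^2 = 12167 − 529 = 11638.
φ(659) = 659 − 1 = 658.
φ(719) = 719 − 1 = 718.
φ(63414781177) = 10 × 11638 × 658 × 718 = 54983032720.

54983032720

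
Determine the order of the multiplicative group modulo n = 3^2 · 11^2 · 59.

φ(64251) = 64251 · (1 − 1/3) · (1 − 1/11) · (1 − 1/59)
       = 64251 · 1160/1947 = 38280.

38280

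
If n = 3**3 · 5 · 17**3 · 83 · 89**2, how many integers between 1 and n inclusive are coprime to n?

213814351872

φ(436052356965) = 436052356965 · (1 − 1/3) · (1 − 1/5) · (1 − 1/17) · (1 − 1/83) · (1 − 1/89)
       = 436052356965 · 923648/1883685 = 213814351872.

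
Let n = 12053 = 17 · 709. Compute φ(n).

φ(12053) = 12053 · (1 − 1/17) · (1 − 1/709)
       = 12053 · 11328/12053 = 11328.

11328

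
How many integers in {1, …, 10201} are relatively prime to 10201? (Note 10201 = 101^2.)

10100

φ(10201) = 10201 · (1 − 1/101)
       = 10201 · 100/101 = 10100.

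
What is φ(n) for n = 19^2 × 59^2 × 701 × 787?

φ(693272503367) = 693272503367 · (1 − 1/19) · (1 − 1/59) · (1 − 1/701) · (1 − 1/787)
       = 693272503367 · 574408800/618441127 = 643912264800.

643912264800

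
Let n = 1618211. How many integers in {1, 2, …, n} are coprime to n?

1256904

1618211 = 7 · 19 · 23^3.
φ(1618211) = 1618211 · (1 − 1/7) · (1 − 1/19) · (1 − 1/23)
       = 1618211 · 2376/3059 = 1256904.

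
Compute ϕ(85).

64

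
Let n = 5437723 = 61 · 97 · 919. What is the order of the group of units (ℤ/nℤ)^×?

5287680

φ(61) = 61 − 1 = 60.
φ(97) = 97 − 1 = 96.
φ(919) = 919 − 1 = 918.
Multiply: 60 · 96 · 918 = 5287680.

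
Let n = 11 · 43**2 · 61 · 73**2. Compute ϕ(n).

5695401600

φ(11) = 11 − 1 = 10.
φ(43^2) = 43^1·(43−1) = 43·42 = 1806.
φ(61) = 61 − 1 = 60.
φ(73^2) = 73^1·(73−1) = 73·72 = 5256.
φ(6611578391) = 10 × 1806 × 60 × 5256 = 5695401600.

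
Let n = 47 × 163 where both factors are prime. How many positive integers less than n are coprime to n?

7452

φ(n) = (p − 1)(q − 1) = (47−1)(163−1) = 46·162 = 7452.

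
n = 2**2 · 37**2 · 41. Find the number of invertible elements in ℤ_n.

106560

φ(224516) = 224516 · (1 − 1/2) · (1 − 1/37) · (1 − 1/41)
       = 224516 · 1440/3034 = 106560.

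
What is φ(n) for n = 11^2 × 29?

3080

φ(11^2) = 11^1·(11−1) = 11·10 = 110.
φ(29) = 29 − 1 = 28.
Multiply: 110 · 28 = 3080.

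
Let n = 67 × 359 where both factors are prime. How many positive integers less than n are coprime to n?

φ(n) = (p − 1)(q − 1) = (67−1)(359−1) = 66·358 = 23628.

23628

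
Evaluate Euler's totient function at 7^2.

42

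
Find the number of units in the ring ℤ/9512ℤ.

First factor: 9512 = 2**3 · 29 · 41.
φ(9512) = 9512 · (1 − 1/2) · (1 − 1/29) · (1 − 1/41)
       = 9512 · 1120/2378 = 4480.

4480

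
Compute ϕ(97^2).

9312

φ(9409) = 9409 · (1 − 1/97)
       = 9409 · 96/97 = 9312.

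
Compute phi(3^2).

6

φ(3^2) = 3^2 − 3^1 = 9 − 3 = 6.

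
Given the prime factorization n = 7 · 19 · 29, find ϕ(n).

3024

φ(7) = 7 − 1 = 6.
φ(19) = 19 − 1 = 18.
φ(29) = 29 − 1 = 28.
Multiply: 6 · 18 · 28 = 3024.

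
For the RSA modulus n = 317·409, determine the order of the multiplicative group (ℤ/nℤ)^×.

φ(n) = (p − 1)(q − 1) = (317−1)(409−1) = 316·408 = 128928.

128928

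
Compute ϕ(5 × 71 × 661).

184800

φ(234655) = 234655 · (1 − 1/5) · (1 − 1/71) · (1 − 1/661)
       = 234655 · 184800/234655 = 184800.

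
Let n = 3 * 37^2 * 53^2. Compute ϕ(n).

φ(3) = 3 − 1 = 2.
φ(37^2) = 37^2 − 37^1 = 1369 − 37 = 1332.
φ(53^2) = 53^1·(53−1) = 53·52 = 2756.
φ(11536563) = 2 × 1332 × 2756 = 7341984.

7341984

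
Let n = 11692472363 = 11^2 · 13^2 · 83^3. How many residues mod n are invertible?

φ(11692472363) = 11692472363 · (1 − 1/11) · (1 − 1/13) · (1 − 1/83)
       = 11692472363 · 9840/11869 = 9693649680.

9693649680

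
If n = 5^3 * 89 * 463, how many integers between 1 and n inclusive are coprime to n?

φ(5150875) = 5150875 · (1 − 1/5) · (1 − 1/89) · (1 − 1/463)
       = 5150875 · 162624/206035 = 4065600.

4065600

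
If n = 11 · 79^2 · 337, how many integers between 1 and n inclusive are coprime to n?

20704320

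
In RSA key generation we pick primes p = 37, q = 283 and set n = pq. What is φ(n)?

10152

φ(n) = (p − 1)(q − 1) = (37−1)(283−1) = 36·282 = 10152.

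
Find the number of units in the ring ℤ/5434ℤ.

2160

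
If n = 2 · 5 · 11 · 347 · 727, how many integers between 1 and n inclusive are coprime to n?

φ(2) = 2 − 1 = 1.
φ(5) = 5 − 1 = 4.
φ(11) = 11 − 1 = 10.
φ(347) = 347 − 1 = 346.
φ(727) = 727 − 1 = 726.
φ(27749590) = 1 × 4 × 10 × 346 × 726 = 10047840.

10047840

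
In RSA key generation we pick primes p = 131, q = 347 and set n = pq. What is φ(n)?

44980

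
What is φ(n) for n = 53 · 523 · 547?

φ(53) = 53 − 1 = 52.
φ(523) = 523 − 1 = 522.
φ(547) = 547 − 1 = 546.
φ(15162293) = 52 × 522 × 546 = 14820624.

14820624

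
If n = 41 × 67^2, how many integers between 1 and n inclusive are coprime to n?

φ(184049) = 184049 · (1 − 1/41) · (1 − 1/67)
       = 184049 · 2640/2747 = 176880.

176880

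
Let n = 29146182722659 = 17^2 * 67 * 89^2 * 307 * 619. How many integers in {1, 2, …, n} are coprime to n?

26588596902912

φ(17^2) = 17^1·(17−1) = 17·16 = 272.
φ(67) = 67 − 1 = 66.
φ(89^2) = 89^2 − 89^1 = 7921 − 89 = 7832.
φ(307) = 307 − 1 = 306.
φ(619) = 619 − 1 = 618.
Since φ is multiplicative, φ(29146182722659) = 272 · 66 · 7832 · 306 · 618 = 26588596902912.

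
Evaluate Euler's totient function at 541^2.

φ(541^2) = 541^1·(541−1) = 541·540 = 292140.

292140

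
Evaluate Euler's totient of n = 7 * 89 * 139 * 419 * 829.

25218521856

φ(7) = 7 − 1 = 6.
φ(89) = 89 − 1 = 88.
φ(139) = 139 − 1 = 138.
φ(419) = 419 − 1 = 418.
φ(829) = 829 − 1 = 828.
Multiply: 6 · 88 · 138 · 418 · 828 = 25218521856.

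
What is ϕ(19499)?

17280

Factor 19499: 19499 = 17 × 31 × 37.
φ(17) = 17 − 1 = 16.
φ(31) = 31 − 1 = 30.
φ(37) = 37 − 1 = 36.
Multiply: 16 · 30 · 36 = 17280.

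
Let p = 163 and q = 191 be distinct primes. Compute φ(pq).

30780

For distinct primes, φ(pq) = (p−1)(q−1) = 162 × 190 = 30780.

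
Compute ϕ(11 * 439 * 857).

φ(4138453) = 4138453 · (1 − 1/11) · (1 − 1/439) · (1 − 1/857)
       = 4138453 · 3749280/4138453 = 3749280.

3749280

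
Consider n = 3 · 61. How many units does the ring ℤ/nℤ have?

φ(3) = 3 − 1 = 2.
φ(61) = 61 − 1 = 60.
Multiply: 2 · 60 = 120.

120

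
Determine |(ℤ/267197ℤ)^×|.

211680

First factor: 267197 = 7^3 · 19 · 41.
φ(7^3) = 7^3 − 7^2 = 343 − 49 = 294.
φ(19) = 19 − 1 = 18.
φ(41) = 41 − 1 = 40.
Multiply: 294 · 18 · 40 = 211680.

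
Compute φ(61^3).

φ(226981) = 226981 · (1 − 1/61)
       = 226981 · 60/61 = 223260.

223260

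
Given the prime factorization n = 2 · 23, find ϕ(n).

φ(2) = 2 − 1 = 1.
φ(23) = 23 − 1 = 22.
Multiply: 1 · 22 = 22.

22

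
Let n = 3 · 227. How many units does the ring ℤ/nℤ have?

φ(3) = 3 − 1 = 2.
φ(227) = 227 − 1 = 226.
Since φ is multiplicative, φ(681) = 2 · 226 = 452.

452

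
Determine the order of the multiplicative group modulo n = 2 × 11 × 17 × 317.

φ(2) = 2 − 1 = 1.
φ(11) = 11 − 1 = 10.
φ(17) = 17 − 1 = 16.
φ(317) = 317 − 1 = 316.
Multiply: 1 · 10 · 16 · 316 = 50560.

50560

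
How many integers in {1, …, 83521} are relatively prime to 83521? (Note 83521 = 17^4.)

78608

φ(83521) = 83521 · (1 − 1/17)
       = 83521 · 16/17 = 78608.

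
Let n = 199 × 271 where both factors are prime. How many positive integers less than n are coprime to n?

φ(n) = (p − 1)(q − 1) = (199−1)(271−1) = 198·270 = 53460.

53460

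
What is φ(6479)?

Prime factorization: 6479 = 11 × 19 × 31.
φ(6479) = 6479 · (1 − 1/11) · (1 − 1/19) · (1 − 1/31)
       = 6479 · 5400/6479 = 5400.

5400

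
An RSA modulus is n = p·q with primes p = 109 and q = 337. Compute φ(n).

36288

φ(36733) = 36733 · (1 − 1/109) · (1 − 1/337)
       = 36733 · 36288/36733 = 36288.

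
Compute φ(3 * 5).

φ(15) = 15 · (1 − 1/3) · (1 − 1/5)
       = 15 · 8/15 = 8.

8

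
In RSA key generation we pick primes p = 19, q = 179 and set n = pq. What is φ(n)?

3204

φ(3401) = 3401 · (1 − 1/19) · (1 − 1/179)
       = 3401 · 3204/3401 = 3204.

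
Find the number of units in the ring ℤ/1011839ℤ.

1011839 = 23 · 29 · 37 · 41.
φ(23) = 23 − 1 = 22.
φ(29) = 29 − 1 = 28.
φ(37) = 37 − 1 = 36.
φ(41) = 41 − 1 = 40.
φ(1011839) = 22 × 28 × 36 × 40 = 887040.

887040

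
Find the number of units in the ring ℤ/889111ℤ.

776160

Factor 889111: 889111 = 23 · 29 · 31 · 43.
φ(889111) = 889111 · (1 − 1/23) · (1 − 1/29) · (1 − 1/31) · (1 − 1/43)
       = 889111 · 776160/889111 = 776160.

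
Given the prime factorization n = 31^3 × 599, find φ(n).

17240340

φ(17844809) = 17844809 · (1 − 1/31) · (1 − 1/599)
       = 17844809 · 17940/18569 = 17240340.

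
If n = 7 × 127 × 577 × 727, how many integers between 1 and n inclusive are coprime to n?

φ(7) = 7 − 1 = 6.
φ(127) = 127 − 1 = 126.
φ(577) = 577 − 1 = 576.
φ(727) = 727 − 1 = 726.
Since φ is multiplicative, φ(372916831) = 6 · 126 · 576 · 726 = 316141056.

316141056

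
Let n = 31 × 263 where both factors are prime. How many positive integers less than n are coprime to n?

φ(31) = 31 − 1 = 30.
φ(263) = 263 − 1 = 262.
φ(8153) = 30 × 262 = 7860.

7860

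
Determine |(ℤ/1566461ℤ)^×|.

1338480

First factor: 1566461 = 13^3 · 23 · 31.
φ(1566461) = 1566461 · (1 − 1/13) · (1 − 1/23) · (1 − 1/31)
       = 1566461 · 7920/9269 = 1338480.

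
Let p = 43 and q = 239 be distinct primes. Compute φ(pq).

9996

φ(43) = 43 − 1 = 42.
φ(239) = 239 − 1 = 238.
Multiply: 42 · 238 = 9996.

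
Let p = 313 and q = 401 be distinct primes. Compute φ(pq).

124800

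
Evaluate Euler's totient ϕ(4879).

3840

4879 = 7 * 17 * 41.
φ(7) = 7 − 1 = 6.
φ(17) = 17 − 1 = 16.
φ(41) = 41 − 1 = 40.
φ(4879) = 6 × 16 × 40 = 3840.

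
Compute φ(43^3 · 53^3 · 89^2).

φ(93759004784519) = 93759004784519 · (1 − 1/43) · (1 − 1/53) · (1 − 1/89)
       = 93759004784519 · 192192/202831 = 88841107363008.

88841107363008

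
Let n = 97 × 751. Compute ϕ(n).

φ(72847) = 72847 · (1 − 1/97) · (1 − 1/751)
       = 72847 · 72000/72847 = 72000.

72000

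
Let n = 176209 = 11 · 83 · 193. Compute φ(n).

157440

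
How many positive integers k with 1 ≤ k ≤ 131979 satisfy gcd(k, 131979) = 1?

80640

Factor 131979: 131979 = 3 × 29 × 37 × 41.
φ(131979) = 131979 · (1 − 1/3) · (1 − 1/29) · (1 − 1/37) · (1 − 1/41)
       = 131979 · 80640/131979 = 80640.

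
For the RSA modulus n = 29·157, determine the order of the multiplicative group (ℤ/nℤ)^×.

4368

φ(n) = (p − 1)(q − 1) = (29−1)(157−1) = 28·156 = 4368.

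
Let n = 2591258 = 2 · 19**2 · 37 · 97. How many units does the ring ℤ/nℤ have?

1181952

φ(2) = 2 − 1 = 1.
φ(19^2) = 19^2 − 19^1 = 361 − 19 = 342.
φ(37) = 37 − 1 = 36.
φ(97) = 97 − 1 = 96.
Since φ is multiplicative, φ(2591258) = 1 · 342 · 36 · 96 = 1181952.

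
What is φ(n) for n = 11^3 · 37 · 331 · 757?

10867348800

φ(11^3) = 11^3 − 11^2 = 1331 − 121 = 1210.
φ(37) = 37 − 1 = 36.
φ(331) = 331 − 1 = 330.
φ(757) = 757 − 1 = 756.
φ(12339673049) = 1210 × 36 × 330 × 756 = 10867348800.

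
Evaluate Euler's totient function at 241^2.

57840

φ(58081) = 58081 · (1 − 1/241)
       = 58081 · 240/241 = 57840.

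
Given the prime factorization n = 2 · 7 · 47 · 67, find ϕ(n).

φ(2) = 2 − 1 = 1.
φ(7) = 7 − 1 = 6.
φ(47) = 47 − 1 = 46.
φ(67) = 67 − 1 = 66.
Multiply: 1 · 6 · 46 · 66 = 18216.

18216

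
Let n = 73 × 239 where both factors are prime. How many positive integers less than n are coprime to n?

17136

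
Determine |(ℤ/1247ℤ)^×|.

1247 = 29 × 43.
φ(29) = 29 − 1 = 28.
φ(43) = 43 − 1 = 42.
φ(1247) = 28 × 42 = 1176.

1176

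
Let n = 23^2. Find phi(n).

φ(529) = 529 · (1 − 1/23)
       = 529 · 22/23 = 506.

506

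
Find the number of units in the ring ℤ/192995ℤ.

192995 = 5 × 11^3 × 29.
φ(5) = 5 − 1 = 4.
φ(11^3) = 11^3 − 11^2 = 1331 − 121 = 1210.
φ(29) = 29 − 1 = 28.
φ(192995) = 4 × 1210 × 28 = 135520.

135520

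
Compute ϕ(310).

Prime factorization: 310 = 2 · 5 · 31.
φ(310) = 310 · (1 − 1/2) · (1 − 1/5) · (1 − 1/31)
       = 310 · 120/310 = 120.

120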